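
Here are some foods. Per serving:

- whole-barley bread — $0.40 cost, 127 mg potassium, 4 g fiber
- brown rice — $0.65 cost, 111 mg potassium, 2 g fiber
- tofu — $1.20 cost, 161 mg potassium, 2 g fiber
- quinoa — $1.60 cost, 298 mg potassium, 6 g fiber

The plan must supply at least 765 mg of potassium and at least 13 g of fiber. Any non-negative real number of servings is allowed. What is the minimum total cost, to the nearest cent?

Two binding constraints pin down two serving amounts, so the optimal mix uses at most two foods. The candidates are each food alone (scaled to the tighter of potassium/fiber) and each pair with both constraints tight.
whole-barley bread only: max(765/127, 13/4) = 6.024 servings → $2.41.
brown rice only: max(765/111, 13/2) = 6.892 servings → $4.48.
tofu only: max(765/161, 13/2) = 6.5 servings → $7.80.
quinoa only: max(765/298, 13/6) = 2.567 servings → $4.11.
whole-barley bread + brown rice: intersection lies outside the first quadrant.
whole-barley bread + tofu with both tight: 1.444 servings and 3.613 servings → $4.91.
whole-barley bread + quinoa with both targets exact would need a negative amount; discard.
brown rice + tofu with both tight: 5.63 servings and 0.87 servings → $4.70.
brown rice + quinoa: intersection lies outside the first quadrant.
tofu + quinoa with both tight: 1.935 servings and 1.522 servings → $4.76.
Cheapest feasible corner: $2.41.

$2.41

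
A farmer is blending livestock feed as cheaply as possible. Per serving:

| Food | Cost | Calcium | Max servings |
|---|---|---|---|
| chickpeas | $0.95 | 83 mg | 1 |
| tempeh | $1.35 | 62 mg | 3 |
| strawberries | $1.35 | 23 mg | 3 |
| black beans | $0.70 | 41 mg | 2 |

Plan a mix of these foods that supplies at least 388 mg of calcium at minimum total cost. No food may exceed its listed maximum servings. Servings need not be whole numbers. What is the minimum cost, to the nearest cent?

$8.57

Cost per mg of calcium: chickpeas $0.0114, black beans $0.0171, tempeh $0.0218, strawberries $0.0587.
Take 1 serving of chickpeas: +83.0 mg calcium for $0.95 (total $0.95, still need 305.0 mg).
Take 2 servings of black beans: +82.0 mg calcium for $1.40 (total $2.35, still need 223.0 mg).
Take 3 servings of tempeh: +186.0 mg calcium for $4.05 (total $6.40, still need 37.0 mg).
Take 1.609 servings of strawberries: +37.0 mg calcium for $2.17 (total $8.57, still need 0.0 mg).
Greedy by cheapest-per-mg is optimal for a single linear constraint, so the minimum cost is $8.57.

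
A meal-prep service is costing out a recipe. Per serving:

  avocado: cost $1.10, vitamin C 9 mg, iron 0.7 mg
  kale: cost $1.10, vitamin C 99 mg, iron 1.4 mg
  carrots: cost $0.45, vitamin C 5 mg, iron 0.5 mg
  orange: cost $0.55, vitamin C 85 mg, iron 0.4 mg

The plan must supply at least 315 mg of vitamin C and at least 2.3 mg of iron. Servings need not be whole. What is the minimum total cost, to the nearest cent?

$2.44

avocado only: max(315/9, 2.3/0.7) = 35 servings → $38.50.
kale only: max(315/99, 2.3/1.4) = 3.182 servings → $3.50.
carrots only: max(315/5, 2.3/0.5) = 63 servings → $28.35.
orange only: max(315/85, 2.3/0.4) = 5.75 servings → $3.16.
avocado + kale: intersection lies outside the first quadrant.
avocado + carrots with both targets exact would need a negative amount; discard.
avocado + orange with both tight: 1.243 servings and 3.574 servings → $3.33.
kale + carrots: intersection lies outside the first quadrant.
kale + orange with both tight: 0.8753 servings and 2.686 servings → $2.44.
carrots + orange with both tight: 1.716 servings and 3.605 servings → $2.75.
Cheapest feasible corner: $2.44.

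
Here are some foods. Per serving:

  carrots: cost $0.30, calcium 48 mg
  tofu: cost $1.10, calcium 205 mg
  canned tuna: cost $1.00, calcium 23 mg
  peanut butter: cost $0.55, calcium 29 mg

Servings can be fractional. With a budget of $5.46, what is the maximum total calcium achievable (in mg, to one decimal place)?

1017.5 mg

Calcium per dollar: tofu 186.4, carrots 160, peanut butter 52.73, canned tuna 23.
With no serving limits, spend the whole cost allowance on tofu: $5.46 / $1.10 × 205 mg = 1017.5 mg.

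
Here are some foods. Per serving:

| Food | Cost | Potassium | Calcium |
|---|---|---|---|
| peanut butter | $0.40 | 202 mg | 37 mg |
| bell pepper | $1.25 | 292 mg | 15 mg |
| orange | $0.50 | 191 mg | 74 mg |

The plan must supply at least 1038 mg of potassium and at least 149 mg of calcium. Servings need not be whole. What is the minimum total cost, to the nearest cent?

$2.06

For a min-cost LP with two ≥-constraints, a basic feasible solution has at most two positive variables.
peanut butter only: max(1038/202, 149/37) = 5.139 servings → $2.06.
bell pepper only: max(1038/292, 149/15) = 9.933 servings → $12.42.
orange only: max(1038/191, 149/74) = 5.435 servings → $2.72.
peanut butter + bell pepper with both tight: 3.594 servings and 1.069 servings → $2.77.
peanut butter + orange: intersection lies outside the first quadrant.
bell pepper + orange with both tight: 2.58 servings and 1.491 servings → $3.97.
The minimum over all feasible corners is $2.06.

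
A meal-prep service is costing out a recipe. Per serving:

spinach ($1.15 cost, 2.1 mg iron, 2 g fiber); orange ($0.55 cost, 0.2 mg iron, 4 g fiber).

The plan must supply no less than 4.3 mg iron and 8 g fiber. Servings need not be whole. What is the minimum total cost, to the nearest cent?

With two linear requirements the optimum uses one or two foods; enumerate the corners.
spinach only: max(4.3/2.1, 8/2) = 4 servings → $4.60.
orange only: max(4.3/0.2, 8/4) = 21.5 servings → $11.82.
spinach + orange with both tight: 1.95 servings and 1.025 servings → $2.81.
The minimum over all feasible corners is $2.81.

$2.81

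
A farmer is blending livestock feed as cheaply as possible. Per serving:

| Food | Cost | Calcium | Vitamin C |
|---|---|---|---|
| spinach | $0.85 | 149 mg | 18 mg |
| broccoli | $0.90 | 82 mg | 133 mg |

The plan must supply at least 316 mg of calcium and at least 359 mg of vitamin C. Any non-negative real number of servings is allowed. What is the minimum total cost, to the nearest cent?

For a min-cost LP with two ≥-constraints, a basic feasible solution has at most two positive variables.
spinach only: max(316/149, 359/18) = 19.94 servings → $16.95.
broccoli only: max(316/82, 359/133) = 3.854 servings → $3.47.
spinach + broccoli with both tight: 0.6864 servings and 2.606 servings → $2.93.
The minimum over all feasible corners is $2.93.

$2.93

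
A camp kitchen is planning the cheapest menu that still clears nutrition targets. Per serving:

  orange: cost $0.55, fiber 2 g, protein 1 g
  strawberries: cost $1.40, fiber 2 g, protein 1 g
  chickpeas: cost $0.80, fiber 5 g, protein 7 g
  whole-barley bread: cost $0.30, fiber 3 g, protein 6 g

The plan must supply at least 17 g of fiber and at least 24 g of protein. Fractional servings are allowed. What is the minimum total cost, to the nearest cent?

$1.70

A basic optimal solution has at most two foods positive. Try each food alone and each pair with both targets met exactly.
orange only: max(17/2, 24/1) = 24 servings → $13.20.
strawberries only: max(17/2, 24/1) = 24 servings → $33.60.
chickpeas only: max(17/5, 24/7) = 3.429 servings → $2.74.
whole-barley bread only: max(17/3, 24/6) = 5.667 servings → $1.70.
orange + strawberries (both tight): parallel constraints — no distinct corner.
orange + chickpeas: intersection lies outside the first quadrant.
orange + whole-barley bread with both tight: 3.333 servings and 3.444 servings → $2.87.
strawberries + chickpeas with both targets exact would need a negative amount; discard.
strawberries + whole-barley bread with both tight: 3.333 servings and 3.444 servings → $5.70.
chickpeas + whole-barley bread with both tight: 3.333 servings and 0.1111 servings → $2.70.
So the least-cost plan costs $1.70.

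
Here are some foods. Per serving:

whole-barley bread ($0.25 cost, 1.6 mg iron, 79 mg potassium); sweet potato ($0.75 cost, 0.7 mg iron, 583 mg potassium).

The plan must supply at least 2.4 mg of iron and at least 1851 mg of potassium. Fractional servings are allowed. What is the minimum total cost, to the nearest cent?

$2.40

The cheapest plan sits at a corner of the feasible region — with two constraints it uses at most two foods.
whole-barley bread only: max(2.4/1.6, 1851/79) = 23.43 servings → $5.86.
sweet potato only: max(2.4/0.7, 1851/583) = 3.429 servings → $2.57.
whole-barley bread + sweet potato with both tight: 0.1179 servings and 3.159 servings → $2.40.
The minimum over all feasible corners is $2.40.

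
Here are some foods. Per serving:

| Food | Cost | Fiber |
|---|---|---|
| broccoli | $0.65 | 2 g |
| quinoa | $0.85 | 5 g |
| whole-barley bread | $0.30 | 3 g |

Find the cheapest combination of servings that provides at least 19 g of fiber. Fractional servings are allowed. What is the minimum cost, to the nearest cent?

Cost per g of fiber: whole-barley bread $0.1000, quinoa $0.1700, broccoli $0.3250.
With no serving limits, use only whole-barley bread: 19 g / 3 g = 6.333 servings × $0.30 = $1.90.

$1.90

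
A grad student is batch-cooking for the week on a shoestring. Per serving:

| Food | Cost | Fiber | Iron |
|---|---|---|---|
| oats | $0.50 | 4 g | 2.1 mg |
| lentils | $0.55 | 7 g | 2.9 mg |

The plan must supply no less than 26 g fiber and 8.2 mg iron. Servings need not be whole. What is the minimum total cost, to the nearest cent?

$2.04

Compare the cost at each extreme point of the feasible region.
oats only: max(26/4, 8.2/2.1) = 6.5 servings → $3.25.
lentils only: max(26/7, 8.2/2.9) = 3.714 servings → $2.04.
oats + lentils with both targets exact would need a negative amount; discard.
Cheapest feasible corner: $2.04.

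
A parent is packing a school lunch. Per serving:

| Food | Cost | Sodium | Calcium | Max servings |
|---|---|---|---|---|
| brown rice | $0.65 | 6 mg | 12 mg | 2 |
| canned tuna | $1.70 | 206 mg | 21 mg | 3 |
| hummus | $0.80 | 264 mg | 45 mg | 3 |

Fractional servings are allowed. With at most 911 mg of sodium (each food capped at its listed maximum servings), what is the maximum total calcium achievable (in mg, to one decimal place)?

Calcium per mg sodium: brown rice 2, hummus 0.1705, canned tuna 0.1019.
Take 2 servings of brown rice: uses 12 mg sodium, +24.0 mg calcium (running total 24.0 mg).
Take 3 servings of hummus: uses 792 mg sodium, +135.0 mg calcium (running total 159.0 mg).
Take 0.5194 servings of canned tuna: uses 107 mg sodium, +10.9 mg calcium (running total 169.9 mg).
Greedy by best ratio exhausts the sodium allowance optimally: 169.9 mg.

169.9 mg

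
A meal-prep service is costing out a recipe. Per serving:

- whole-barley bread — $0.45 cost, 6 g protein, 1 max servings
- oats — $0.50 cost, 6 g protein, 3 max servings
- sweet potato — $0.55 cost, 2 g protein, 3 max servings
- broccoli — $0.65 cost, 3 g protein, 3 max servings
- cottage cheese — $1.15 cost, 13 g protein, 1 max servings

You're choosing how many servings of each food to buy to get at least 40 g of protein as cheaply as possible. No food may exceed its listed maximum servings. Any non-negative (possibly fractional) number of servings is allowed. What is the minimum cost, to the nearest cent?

$3.75

Cost per g of protein: whole-barley bread $0.0750, oats $0.0833, cottage cheese $0.0885, broccoli $0.2167, sweet potato $0.2750.
Take 1 serving of whole-barley bread: +6.0 g protein for $0.45 (total $0.45, still need 34.0 g).
Take 3 servings of oats: +18.0 g protein for $1.50 (total $1.95, still need 16.0 g).
Take 1 serving of cottage cheese: +13.0 g protein for $1.15 (total $3.10, still need 3.0 g).
Take 1 serving of broccoli: +3.0 g protein for $0.65 (total $3.75, still need 0.0 g).
Filling from the cheapest source first is optimal under one linear minimum: $3.75.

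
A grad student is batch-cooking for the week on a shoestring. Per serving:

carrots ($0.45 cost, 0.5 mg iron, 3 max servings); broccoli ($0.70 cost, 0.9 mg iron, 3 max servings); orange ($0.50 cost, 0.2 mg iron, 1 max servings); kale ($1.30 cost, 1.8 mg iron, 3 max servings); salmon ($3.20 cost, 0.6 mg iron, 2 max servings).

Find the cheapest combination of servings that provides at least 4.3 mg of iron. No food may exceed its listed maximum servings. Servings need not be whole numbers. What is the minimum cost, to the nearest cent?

Cost per mg of iron: kale $0.7222, broccoli $0.7778, carrots $0.9000, orange $2.5000, salmon $5.3333.
Take 2.389 servings of kale: +4.3 mg iron for $3.11 (total $3.11, still need 0.0 mg).
Greedy by cheapest-per-mg is optimal for a single linear constraint, so the minimum cost is $3.11.

$3.11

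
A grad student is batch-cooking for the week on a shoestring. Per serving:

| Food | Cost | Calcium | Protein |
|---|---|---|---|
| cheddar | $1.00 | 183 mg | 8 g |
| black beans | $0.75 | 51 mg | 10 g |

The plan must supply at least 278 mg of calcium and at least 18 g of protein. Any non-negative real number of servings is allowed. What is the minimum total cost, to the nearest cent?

$1.87

Two binding constraints pin down two serving amounts, so the optimal mix uses at most two foods. The candidates are each food alone (scaled to the tighter of calcium/protein) and each pair with both constraints tight.
cheddar only: max(278/183, 18/8) = 2.25 servings → $2.25.
black beans only: max(278/51, 18/10) = 5.451 servings → $4.09.
cheddar + black beans with both tight: 1.309 servings and 0.7525 servings → $1.87.
Cheapest feasible corner: $1.87.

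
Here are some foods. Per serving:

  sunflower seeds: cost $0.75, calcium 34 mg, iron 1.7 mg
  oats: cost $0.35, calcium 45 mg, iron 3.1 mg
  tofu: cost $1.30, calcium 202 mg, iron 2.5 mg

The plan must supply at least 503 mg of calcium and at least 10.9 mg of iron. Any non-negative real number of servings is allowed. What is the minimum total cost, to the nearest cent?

sunflower seeds only: max(503/34, 10.9/1.7) = 14.79 servings → $11.10.
oats only: max(503/45, 10.9/3.1) = 11.18 servings → $3.91.
tofu only: max(503/202, 10.9/2.5) = 4.36 servings → $5.67.
sunflower seeds + oats: intersection lies outside the first quadrant.
sunflower seeds + tofu with both tight: 3.654 servings and 1.875 servings → $5.18.
oats + tofu with both tight: 1.838 servings and 2.081 servings → $3.35.
So the least-cost plan costs $3.35.

$3.35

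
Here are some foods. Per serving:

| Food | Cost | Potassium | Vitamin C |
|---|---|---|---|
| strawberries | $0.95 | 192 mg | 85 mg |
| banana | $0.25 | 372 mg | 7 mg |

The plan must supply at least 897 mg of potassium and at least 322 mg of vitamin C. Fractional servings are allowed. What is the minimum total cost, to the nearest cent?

$3.68

Check every corner: each single food scaled to meet both minima, and each pair solved so both constraints bind.
strawberries only: max(897/192, 322/85) = 4.672 servings → $4.44.
banana only: max(897/372, 322/7) = 46 servings → $11.50.
strawberries + banana with both tight: 3.749 servings and 0.4763 servings → $3.68.
So the least-cost plan costs $3.68.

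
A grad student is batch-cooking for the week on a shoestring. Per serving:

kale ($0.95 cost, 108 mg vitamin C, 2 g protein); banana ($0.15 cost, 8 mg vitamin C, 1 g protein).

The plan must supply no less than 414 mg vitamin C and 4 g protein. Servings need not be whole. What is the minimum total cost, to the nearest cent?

$3.64

Compare the cost at each extreme point of the feasible region.
kale only: max(414/108, 4/2) = 3.833 servings → $3.64.
banana only: max(414/8, 4/1) = 51.75 servings → $7.76.
kale + banana: the both-tight solution has a negative serving — not a feasible corner.
So the least-cost plan costs $3.64.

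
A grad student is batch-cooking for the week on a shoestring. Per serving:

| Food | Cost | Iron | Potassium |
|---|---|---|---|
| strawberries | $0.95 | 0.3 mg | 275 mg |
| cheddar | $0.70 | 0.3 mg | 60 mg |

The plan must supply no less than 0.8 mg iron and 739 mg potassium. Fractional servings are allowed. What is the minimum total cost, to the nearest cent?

$2.55

With two linear requirements the optimum uses one or two foods; enumerate the corners.
strawberries only: max(0.8/0.3, 739/275) = 2.687 servings → $2.55.
cheddar only: max(0.8/0.3, 739/60) = 12.32 servings → $8.62.
strawberries + cheddar with both targets exact would need a negative amount; discard.
The minimum over all feasible corners is $2.55.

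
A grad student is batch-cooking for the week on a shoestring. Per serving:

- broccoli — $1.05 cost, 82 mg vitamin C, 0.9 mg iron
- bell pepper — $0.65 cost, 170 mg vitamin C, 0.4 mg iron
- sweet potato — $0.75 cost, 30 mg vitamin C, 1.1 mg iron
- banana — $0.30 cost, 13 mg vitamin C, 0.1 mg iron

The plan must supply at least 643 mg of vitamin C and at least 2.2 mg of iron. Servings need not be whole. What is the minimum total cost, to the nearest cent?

At the optimum either one food covers both requirements or two foods hit both targets exactly; no other combination can be cheaper.
broccoli only: max(643/82, 2.2/0.9) = 7.841 servings → $8.23.
bell pepper only: max(643/170, 2.2/0.4) = 5.5 servings → $3.58.
sweet potato only: max(643/30, 2.2/1.1) = 21.43 servings → $16.07.
banana only: max(643/13, 2.2/0.1) = 49.46 servings → $14.84.
broccoli + bell pepper with both tight: 0.9717 servings and 3.314 servings → $3.17.
broccoli + sweet potato with both targets exact would need a negative amount; discard.
broccoli + banana: intersection lies outside the first quadrant.
bell pepper + sweet potato with both tight: 3.665 servings and 0.6674 servings → $2.88.
bell pepper + banana with both tight: 3.025 servings and 9.898 servings → $4.94.
sweet potato + banana with both targets exact would need a negative amount; discard.
Cheapest feasible corner: $2.88.

$2.88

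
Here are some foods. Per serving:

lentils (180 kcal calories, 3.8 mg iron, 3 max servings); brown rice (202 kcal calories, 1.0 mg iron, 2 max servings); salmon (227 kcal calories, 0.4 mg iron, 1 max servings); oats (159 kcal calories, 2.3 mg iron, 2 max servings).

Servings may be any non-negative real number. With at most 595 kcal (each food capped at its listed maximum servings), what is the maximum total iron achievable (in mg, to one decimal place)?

12.2 mg

Iron per kcal: lentils 0.02111, oats 0.01447, brown rice 0.00495, salmon 0.001762.
Take 3 servings of lentils: uses 540 kcal, +11.4 mg iron (running total 11.4 mg).
Take 0.3459 servings of oats: uses 55 kcal, +0.8 mg iron (running total 12.2 mg).
Filling greedily by iron-per-kcal is optimal for one linear limit, giving 12.2 mg.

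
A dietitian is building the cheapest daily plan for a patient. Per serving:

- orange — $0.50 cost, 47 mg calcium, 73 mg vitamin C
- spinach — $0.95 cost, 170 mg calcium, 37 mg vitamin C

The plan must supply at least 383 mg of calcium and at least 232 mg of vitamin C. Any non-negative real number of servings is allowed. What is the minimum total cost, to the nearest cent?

$2.70

orange only: max(383/47, 232/73) = 8.149 servings → $4.07.
spinach only: max(383/170, 232/37) = 6.27 servings → $5.96.
orange + spinach with both tight: 2.368 servings and 1.598 servings → $2.70.
The minimum over all feasible corners is $2.70.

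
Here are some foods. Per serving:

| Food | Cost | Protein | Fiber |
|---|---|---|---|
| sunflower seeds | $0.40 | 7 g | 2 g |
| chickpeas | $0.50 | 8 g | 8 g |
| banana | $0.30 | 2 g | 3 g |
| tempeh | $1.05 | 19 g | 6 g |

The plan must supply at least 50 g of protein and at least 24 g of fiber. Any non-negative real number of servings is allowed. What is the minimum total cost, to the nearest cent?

sunflower seeds only: max(50/7, 24/2) = 12 servings → $4.80.
chickpeas only: max(50/8, 24/8) = 6.25 servings → $3.12.
banana only: max(50/2, 24/3) = 25 servings → $7.50.
tempeh only: max(50/19, 24/6) = 4 servings → $4.20.
sunflower seeds + chickpeas with both tight: 5.2 servings and 1.7 servings → $2.93.
sunflower seeds + banana with both tight: 6 servings and 4 servings → $3.60.
sunflower seeds + tempeh: intersection lies outside the first quadrant.
chickpeas + banana with both targets exact would need a negative amount; discard.
chickpeas + tempeh with both tight: 1.5 servings and 2 servings → $2.85.
banana + tempeh with both tight: 3.467 servings and 2.267 servings → $3.42.
The minimum over all feasible corners is $2.85.

$2.85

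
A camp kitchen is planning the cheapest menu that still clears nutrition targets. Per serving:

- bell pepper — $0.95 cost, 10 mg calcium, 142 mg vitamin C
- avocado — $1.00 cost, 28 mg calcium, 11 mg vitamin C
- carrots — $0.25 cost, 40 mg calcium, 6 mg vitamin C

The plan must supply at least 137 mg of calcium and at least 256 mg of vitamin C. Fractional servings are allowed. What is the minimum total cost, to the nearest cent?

Two binding constraints pin down two serving amounts, so the optimal mix uses at most two foods. The candidates are each food alone (scaled to the tighter of calcium/vitamin C) and each pair with both constraints tight.
bell pepper only: max(137/10, 256/142) = 13.7 servings → $13.02.
avocado only: max(137/28, 256/11) = 23.27 servings → $23.27.
carrots only: max(137/40, 256/6) = 42.67 servings → $10.67.
bell pepper + avocado with both tight: 1.464 servings and 4.37 servings → $5.76.
bell pepper + carrots with both tight: 1.676 servings and 3.006 servings → $2.34.
avocado + carrots with both targets exact would need a negative amount; discard.
So the least-cost plan costs $2.34.

$2.34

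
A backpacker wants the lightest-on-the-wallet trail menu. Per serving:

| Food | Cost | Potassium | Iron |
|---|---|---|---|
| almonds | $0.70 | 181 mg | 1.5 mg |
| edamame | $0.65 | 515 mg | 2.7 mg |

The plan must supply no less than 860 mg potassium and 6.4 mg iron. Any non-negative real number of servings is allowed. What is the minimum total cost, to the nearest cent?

Two binding constraints pin down two serving amounts, so the optimal mix uses at most two foods. The candidates are each food alone (scaled to the tighter of potassium/iron) and each pair with both constraints tight.
almonds only: max(860/181, 6.4/1.5) = 4.751 servings → $3.33.
edamame only: max(860/515, 6.4/2.7) = 2.37 servings → $1.54.
almonds + edamame with both tight: 3.432 servings and 0.4637 servings → $2.70.
So the least-cost plan costs $1.54.

$1.54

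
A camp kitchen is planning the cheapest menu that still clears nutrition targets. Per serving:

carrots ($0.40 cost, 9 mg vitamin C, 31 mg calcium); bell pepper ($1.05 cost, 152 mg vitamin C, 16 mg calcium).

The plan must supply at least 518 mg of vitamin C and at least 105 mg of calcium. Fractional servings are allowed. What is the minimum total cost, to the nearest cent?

At the optimum either one food covers both requirements or two foods hit both targets exactly; no other combination can be cheaper.
carrots only: max(518/9, 105/31) = 57.56 servings → $23.02.
bell pepper only: max(518/152, 105/16) = 6.562 servings → $6.89.
carrots + bell pepper with both tight: 1.68 servings and 3.308 servings → $4.15.
So the least-cost plan costs $4.15.

$4.15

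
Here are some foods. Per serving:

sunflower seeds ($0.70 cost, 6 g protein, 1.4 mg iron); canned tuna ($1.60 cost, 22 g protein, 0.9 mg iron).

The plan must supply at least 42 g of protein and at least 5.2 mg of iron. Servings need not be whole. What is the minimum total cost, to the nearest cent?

$3.85

Two binding constraints pin down two serving amounts, so the optimal mix uses at most two foods. The candidates are each food alone (scaled to the tighter of protein/iron) and each pair with both constraints tight.
sunflower seeds only: max(42/6, 5.2/1.4) = 7 servings → $4.90.
canned tuna only: max(42/22, 5.2/0.9) = 5.778 servings → $9.24.
sunflower seeds + canned tuna with both tight: 3.016 servings and 1.087 servings → $3.85.
Cheapest feasible corner: $3.85.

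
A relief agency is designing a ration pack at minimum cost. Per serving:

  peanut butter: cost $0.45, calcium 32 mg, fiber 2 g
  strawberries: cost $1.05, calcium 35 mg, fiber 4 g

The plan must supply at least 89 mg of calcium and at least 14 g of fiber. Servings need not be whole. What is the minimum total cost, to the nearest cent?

$3.15

At the optimum either one food covers both requirements or two foods hit both targets exactly; no other combination can be cheaper.
peanut butter only: max(89/32, 14/2) = 7 servings → $3.15.
strawberries only: max(89/35, 14/4) = 3.5 servings → $3.67.
peanut butter + strawberries: the both-tight solution has a negative serving — not a feasible corner.
So the least-cost plan costs $3.15.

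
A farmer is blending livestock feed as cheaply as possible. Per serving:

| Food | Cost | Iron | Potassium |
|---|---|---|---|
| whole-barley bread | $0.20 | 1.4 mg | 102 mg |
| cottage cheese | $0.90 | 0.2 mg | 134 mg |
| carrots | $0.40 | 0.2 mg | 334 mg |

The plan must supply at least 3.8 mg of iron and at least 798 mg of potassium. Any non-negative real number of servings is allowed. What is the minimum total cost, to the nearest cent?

With two linear requirements the optimum uses one or two foods; enumerate the corners.
whole-barley bread only: max(3.8/1.4, 798/102) = 7.824 servings → $1.56.
cottage cheese only: max(3.8/0.2, 798/134) = 19 servings → $17.10.
carrots only: max(3.8/0.2, 798/334) = 19 servings → $7.60.
whole-barley bread + cottage cheese with both tight: 2.091 servings and 4.364 servings → $4.35.
whole-barley bread + carrots with both tight: 2.481 servings and 1.631 servings → $1.15.
cottage cheese + carrots: the both-tight solution has a negative serving — not a feasible corner.
Cheapest feasible corner: $1.15.

$1.15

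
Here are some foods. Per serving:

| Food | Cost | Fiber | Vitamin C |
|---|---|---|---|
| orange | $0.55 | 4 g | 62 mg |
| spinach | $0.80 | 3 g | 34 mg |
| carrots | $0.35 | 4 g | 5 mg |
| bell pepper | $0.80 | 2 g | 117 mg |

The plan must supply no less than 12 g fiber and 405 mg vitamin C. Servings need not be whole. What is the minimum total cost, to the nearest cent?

This is a tiny linear program; its minimum lies at a vertex of the feasible set. List the vertices and price them.
orange only: max(12/4, 405/62) = 6.532 servings → $3.59.
spinach only: max(12/3, 405/34) = 11.91 servings → $9.53.
carrots only: max(12/4, 405/5) = 81 servings → $28.35.
bell pepper only: max(12/2, 405/117) = 6 servings → $4.80.
orange + spinach: intersection lies outside the first quadrant.
orange + carrots: intersection lies outside the first quadrant.
orange + bell pepper with both tight: 1.727 servings and 2.547 servings → $2.99.
spinach + carrots: the both-tight solution has a negative serving — not a feasible corner.
spinach + bell pepper with both tight: 2.099 servings and 2.852 servings → $3.96.
carrots + bell pepper with both tight: 1.297 servings and 3.406 servings → $3.18.
Cheapest feasible corner: $2.99.

$2.99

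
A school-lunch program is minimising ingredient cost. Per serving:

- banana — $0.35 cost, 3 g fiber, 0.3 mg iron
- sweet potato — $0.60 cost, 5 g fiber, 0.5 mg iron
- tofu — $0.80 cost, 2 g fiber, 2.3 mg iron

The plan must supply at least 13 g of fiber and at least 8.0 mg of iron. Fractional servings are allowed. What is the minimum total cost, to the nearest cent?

$3.32

Check every corner: each single food scaled to meet both minima, and each pair solved so both constraints bind.
banana only: max(13/3, 8.0/0.3) = 26.67 servings → $9.33.
sweet potato only: max(13/5, 8.0/0.5) = 16 servings → $9.60.
tofu only: max(13/2, 8.0/2.3) = 6.5 servings → $5.20.
banana + sweet potato (both tight): parallel constraints — no distinct corner.
banana + tofu with both tight: 2.206 servings and 3.19 servings → $3.32.
sweet potato + tofu with both tight: 1.324 servings and 3.19 servings → $3.35.
So the least-cost plan costs $3.32.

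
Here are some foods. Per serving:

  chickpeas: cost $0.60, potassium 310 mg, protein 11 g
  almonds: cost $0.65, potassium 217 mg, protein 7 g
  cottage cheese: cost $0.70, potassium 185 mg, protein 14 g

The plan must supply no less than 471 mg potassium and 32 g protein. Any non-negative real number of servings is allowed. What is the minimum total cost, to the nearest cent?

$1.61

Check every corner: each single food scaled to meet both minima, and each pair solved so both constraints bind.
chickpeas only: max(471/310, 32/11) = 2.909 servings → $1.75.
almonds only: max(471/217, 32/7) = 4.571 servings → $2.97.
cottage cheese only: max(471/185, 32/14) = 2.546 servings → $1.78.
chickpeas + almonds: intersection lies outside the first quadrant.
chickpeas + cottage cheese with both tight: 0.2924 servings and 2.056 servings → $1.61.
almonds + cottage cheese with both tight: 0.3867 servings and 2.092 servings → $1.72.
Cheapest feasible corner: $1.61.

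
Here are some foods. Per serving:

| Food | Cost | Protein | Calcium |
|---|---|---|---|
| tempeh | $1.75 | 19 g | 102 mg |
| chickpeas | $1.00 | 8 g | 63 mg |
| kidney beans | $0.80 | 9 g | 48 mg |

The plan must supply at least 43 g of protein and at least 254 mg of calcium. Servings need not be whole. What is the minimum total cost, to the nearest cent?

$4.17

The cheapest plan sits at a corner of the feasible region — with two constraints it uses at most two foods.
tempeh only: max(43/19, 254/102) = 2.49 servings → $4.36.
chickpeas only: max(43/8, 254/63) = 5.375 servings → $5.38.
kidney beans only: max(43/9, 254/48) = 5.292 servings → $4.23.
tempeh + chickpeas with both tight: 1.777 servings and 1.155 servings → $4.26.
tempeh + kidney beans: intersection lies outside the first quadrant.
chickpeas + kidney beans with both tight: 1.213 servings and 3.699 servings → $4.17.
The minimum over all feasible corners is $4.17.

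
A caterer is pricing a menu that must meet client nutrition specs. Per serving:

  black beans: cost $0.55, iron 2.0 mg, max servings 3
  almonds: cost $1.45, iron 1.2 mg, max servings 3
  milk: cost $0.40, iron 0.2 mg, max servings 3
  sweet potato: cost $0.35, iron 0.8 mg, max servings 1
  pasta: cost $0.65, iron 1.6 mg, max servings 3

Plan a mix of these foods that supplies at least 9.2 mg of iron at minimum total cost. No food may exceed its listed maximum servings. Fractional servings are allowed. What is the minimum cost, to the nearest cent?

Cost per mg of iron: black beans $0.2750, pasta $0.4062, sweet potato $0.4375, almonds $1.2083, milk $2.0000.
Take 3 servings of black beans: +6.0 mg iron for $1.65 (total $1.65, still need 3.2 mg).
Take 2 servings of pasta: +3.2 mg iron for $1.30 (total $2.95, still need 0.0 mg).
Greedy by cheapest-per-mg is optimal for a single linear constraint, so the minimum cost is $2.95.

$2.95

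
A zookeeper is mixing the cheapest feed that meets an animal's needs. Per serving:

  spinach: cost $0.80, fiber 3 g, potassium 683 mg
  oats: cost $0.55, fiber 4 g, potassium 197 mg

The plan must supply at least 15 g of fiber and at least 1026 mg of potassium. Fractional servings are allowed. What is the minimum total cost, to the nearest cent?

$2.27

Compare the cost at each extreme point of the feasible region.
spinach only: max(15/3, 1026/683) = 5 servings → $4.00.
oats only: max(15/4, 1026/197) = 5.208 servings → $2.86.
spinach + oats with both tight: 0.5367 servings and 3.348 servings → $2.27.
So the least-cost plan costs $2.27.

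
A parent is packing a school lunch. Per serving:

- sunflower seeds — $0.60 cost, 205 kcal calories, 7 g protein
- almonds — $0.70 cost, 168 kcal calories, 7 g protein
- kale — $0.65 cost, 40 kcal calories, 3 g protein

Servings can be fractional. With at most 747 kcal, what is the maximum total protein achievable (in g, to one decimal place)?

Protein per kcal: kale 0.075, almonds 0.04167, sunflower seeds 0.03415.
With no serving limits, spend the whole calories allowance on kale: 747 kcal / 40 kcal × 3 g = 56.0 g.

56.0 g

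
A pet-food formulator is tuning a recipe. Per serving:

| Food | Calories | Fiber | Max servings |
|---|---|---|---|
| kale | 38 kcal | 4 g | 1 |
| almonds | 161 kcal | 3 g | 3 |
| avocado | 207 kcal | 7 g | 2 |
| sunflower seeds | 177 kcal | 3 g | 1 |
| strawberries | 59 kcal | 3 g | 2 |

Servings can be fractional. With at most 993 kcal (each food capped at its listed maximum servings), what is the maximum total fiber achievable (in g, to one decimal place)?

31.9 g

Fiber per kcal: kale 0.1053, strawberries 0.05085, avocado 0.03382, almonds 0.01863, sunflower seeds 0.01695.
Take 1 serving of kale: uses 38 kcal, +4.0 g fiber (running total 4.0 g).
Take 2 servings of strawberries: uses 118 kcal, +6.0 g fiber (running total 10.0 g).
Take 2 servings of avocado: uses 414 kcal, +14.0 g fiber (running total 24.0 g).
Take 2.627 servings of almonds: uses 423 kcal, +7.9 g fiber (running total 31.9 g).
Greedy by best ratio exhausts the calories allowance optimally: 31.9 g.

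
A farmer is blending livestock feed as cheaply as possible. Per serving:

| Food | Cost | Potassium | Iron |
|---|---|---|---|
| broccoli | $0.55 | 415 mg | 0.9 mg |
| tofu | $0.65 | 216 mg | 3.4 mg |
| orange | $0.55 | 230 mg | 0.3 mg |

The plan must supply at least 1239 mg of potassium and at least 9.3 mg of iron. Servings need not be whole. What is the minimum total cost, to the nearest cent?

This is a tiny linear program; its minimum lies at a vertex of the feasible set. List the vertices and price them.
broccoli only: max(1239/415, 9.3/0.9) = 10.33 servings → $5.68.
tofu only: max(1239/216, 9.3/3.4) = 5.736 servings → $3.73.
orange only: max(1239/230, 9.3/0.3) = 31 servings → $17.05.
broccoli + tofu with both tight: 1.811 servings and 2.256 servings → $2.46.
broccoli + orange: intersection lies outside the first quadrant.
tofu + orange with both tight: 2.464 servings and 3.073 servings → $3.29.
Cheapest feasible corner: $2.46.

$2.46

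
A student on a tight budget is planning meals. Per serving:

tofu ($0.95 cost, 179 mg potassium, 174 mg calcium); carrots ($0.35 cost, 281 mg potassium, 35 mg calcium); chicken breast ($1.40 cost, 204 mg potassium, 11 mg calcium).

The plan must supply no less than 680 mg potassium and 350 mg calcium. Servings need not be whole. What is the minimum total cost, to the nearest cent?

Minimising a linear cost over {potassium ≥ 680, calcium ≥ 350, servings ≥ 0} — the optimum is at a vertex, using one or two foods.
tofu only: max(680/179, 350/174) = 3.799 servings → $3.61.
carrots only: max(680/281, 350/35) = 10 servings → $3.50.
chicken breast only: max(680/204, 350/11) = 31.82 servings → $44.55.
tofu + carrots with both tight: 1.749 servings and 1.306 servings → $2.12.
tofu + chicken breast with both tight: 1.907 servings and 1.66 servings → $4.14.
carrots + chicken breast: the both-tight solution has a negative serving — not a feasible corner.
So the least-cost plan costs $2.12.

$2.12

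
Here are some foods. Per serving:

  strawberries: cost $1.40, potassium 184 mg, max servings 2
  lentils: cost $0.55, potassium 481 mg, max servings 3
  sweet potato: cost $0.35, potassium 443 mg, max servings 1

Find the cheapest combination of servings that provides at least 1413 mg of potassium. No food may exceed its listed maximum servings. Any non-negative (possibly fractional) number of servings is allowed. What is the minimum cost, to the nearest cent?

$1.46

Cost per mg of potassium: sweet potato $0.0008, lentils $0.0011, strawberries $0.0076.
Take 1 serving of sweet potato: +443.0 mg potassium for $0.35 (total $0.35, still need 970.0 mg).
Take 2.017 servings of lentils: +970.0 mg potassium for $1.11 (total $1.46, still need 0.0 mg).
Filling from the cheapest source first is optimal under one linear minimum: $1.46.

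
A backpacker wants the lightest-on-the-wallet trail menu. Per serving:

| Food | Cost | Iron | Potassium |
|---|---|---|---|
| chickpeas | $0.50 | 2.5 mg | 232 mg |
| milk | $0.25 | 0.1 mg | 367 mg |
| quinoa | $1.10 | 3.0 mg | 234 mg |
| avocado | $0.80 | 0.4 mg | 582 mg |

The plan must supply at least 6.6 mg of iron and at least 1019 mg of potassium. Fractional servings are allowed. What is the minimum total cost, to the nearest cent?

chickpeas only: max(6.6/2.5, 1019/232) = 4.392 servings → $2.20.
milk only: max(6.6/0.1, 1019/367) = 66 servings → $16.50.
quinoa only: max(6.6/3.0, 1019/234) = 4.355 servings → $4.79.
avocado only: max(6.6/0.4, 1019/582) = 16.5 servings → $13.20.
chickpeas + milk with both tight: 2.595 servings and 1.136 servings → $1.58.
chickpeas + quinoa: the both-tight solution has a negative serving — not a feasible corner.
chickpeas + avocado with both tight: 2.521 servings and 0.7461 servings → $1.86.
milk + quinoa with both tight: 1.404 servings and 2.153 servings → $2.72.
milk + avocado: the both-tight solution has a negative serving — not a feasible corner.
quinoa + avocado with both tight: 2.078 servings and 0.9154 servings → $3.02.
Cheapest feasible corner: $1.58.

$1.58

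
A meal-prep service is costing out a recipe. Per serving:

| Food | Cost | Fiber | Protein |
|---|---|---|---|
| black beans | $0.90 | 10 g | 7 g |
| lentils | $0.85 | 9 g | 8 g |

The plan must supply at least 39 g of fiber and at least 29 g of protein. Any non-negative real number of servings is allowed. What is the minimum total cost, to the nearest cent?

This is a tiny linear program; its minimum lies at a vertex of the feasible set. List the vertices and price them.
black beans only: max(39/10, 29/7) = 4.143 servings → $3.73.
lentils only: max(39/9, 29/8) = 4.333 servings → $3.68.
black beans + lentils with both tight: 3 servings and 1 serving → $3.55.
So the least-cost plan costs $3.55.

$3.55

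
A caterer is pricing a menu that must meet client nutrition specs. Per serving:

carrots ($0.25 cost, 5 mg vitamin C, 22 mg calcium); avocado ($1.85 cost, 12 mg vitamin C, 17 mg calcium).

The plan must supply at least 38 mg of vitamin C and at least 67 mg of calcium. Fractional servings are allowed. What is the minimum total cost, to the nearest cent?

Minimising a linear cost over {vitamin C ≥ 38, calcium ≥ 67, servings ≥ 0} — the optimum is at a vertex, using one or two foods.
carrots only: max(38/5, 67/22) = 7.6 servings → $1.90.
avocado only: max(38/12, 67/17) = 3.941 servings → $7.29.
carrots + avocado with both tight: 0.8827 servings and 2.799 servings → $5.40.
The minimum over all feasible corners is $1.90.

$1.90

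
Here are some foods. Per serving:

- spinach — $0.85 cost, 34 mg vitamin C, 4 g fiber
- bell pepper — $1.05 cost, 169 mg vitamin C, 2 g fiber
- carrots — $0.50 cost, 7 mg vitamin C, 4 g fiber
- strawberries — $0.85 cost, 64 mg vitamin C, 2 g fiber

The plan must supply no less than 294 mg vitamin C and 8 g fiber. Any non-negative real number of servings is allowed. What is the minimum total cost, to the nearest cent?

$2.35

spinach only: max(294/34, 8/4) = 8.647 servings → $7.35.
bell pepper only: max(294/169, 8/2) = 4 servings → $4.20.
carrots only: max(294/7, 8/4) = 42 servings → $21.00.
strawberries only: max(294/64, 8/2) = 4.594 servings → $3.90.
spinach + bell pepper with both tight: 1.257 servings and 1.487 servings → $2.63.
spinach + carrots: the both-tight solution has a negative serving — not a feasible corner.
spinach + strawberries: intersection lies outside the first quadrant.
bell pepper + carrots with both tight: 1.692 servings and 1.154 servings → $2.35.
bell pepper + strawberries with both tight: 0.3619 servings and 3.638 servings → $3.47.
carrots + strawberries with both targets exact would need a negative amount; discard.
So the least-cost plan costs $2.35.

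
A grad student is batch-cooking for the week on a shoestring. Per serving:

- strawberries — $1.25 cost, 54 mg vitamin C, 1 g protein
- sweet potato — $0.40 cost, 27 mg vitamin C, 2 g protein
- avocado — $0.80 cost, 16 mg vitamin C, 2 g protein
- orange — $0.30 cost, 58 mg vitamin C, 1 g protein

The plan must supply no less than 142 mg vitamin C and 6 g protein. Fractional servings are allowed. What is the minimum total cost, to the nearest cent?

An LP optimum is at a vertex; with two nutrient constraints at most two foods are used. Check each candidate.
strawberries only: max(142/54, 6/1) = 6 servings → $7.50.
sweet potato only: max(142/27, 6/2) = 5.259 servings → $2.10.
avocado only: max(142/16, 6/2) = 8.875 servings → $7.10.
orange only: max(142/58, 6/1) = 6 servings → $1.80.
strawberries + sweet potato with both tight: 1.506 servings and 2.247 servings → $2.78.
strawberries + avocado with both tight: 2.043 servings and 1.978 servings → $4.14.
strawberries + orange with both targets exact would need a negative amount; discard.
sweet potato + avocado with both targets exact would need a negative amount; discard.
sweet potato + orange with both tight: 2.315 servings and 1.371 servings → $1.34.
avocado + orange with both tight: 2.06 servings and 1.88 servings → $2.21.
So the least-cost plan costs $1.34.

$1.34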